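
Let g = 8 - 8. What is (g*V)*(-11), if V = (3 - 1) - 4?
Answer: 0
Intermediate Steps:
V = -2 (V = 2 - 4 = -2)
g = 0
(g*V)*(-11) = (0*(-2))*(-11) = 0*(-11) = 0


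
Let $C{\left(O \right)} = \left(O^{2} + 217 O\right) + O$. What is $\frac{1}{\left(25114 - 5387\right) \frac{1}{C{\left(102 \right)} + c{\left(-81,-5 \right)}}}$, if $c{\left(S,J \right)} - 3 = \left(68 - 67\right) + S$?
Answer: $\frac{32563}{19727} \approx 1.6507$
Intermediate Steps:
$C{\left(O \right)} = O^{2} + 218 O$
$c{\left(S,J \right)} = 4 + S$ ($c{\left(S,J \right)} = 3 + \left(\left(68 - 67\right) + S\right) = 3 + \left(1 + S\right) = 4 + S$)
$\frac{1}{\left(25114 - 5387\right) \frac{1}{C{\left(102 \right)} + c{\left(-81,-5 \right)}}} = \frac{1}{\left(25114 - 5387\right) \frac{1}{102 \left(218 + 102\right) + \left(4 - 81\right)}} = \frac{1}{19727 \frac{1}{102 \cdot 320 - 77}} = \frac{1}{19727 \frac{1}{32640 - 77}} = \frac{1}{19727 \cdot \frac{1}{32563}} = \frac{1}{\frac{19727}{32563}} = \frac{32563}{19727}$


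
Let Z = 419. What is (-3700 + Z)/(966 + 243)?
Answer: -3281/1209 ≈ -2.7138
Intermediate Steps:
(-3700 + Z)/(966 + 243) = (-3700 + 419)/(966 + 243) = -3281/1209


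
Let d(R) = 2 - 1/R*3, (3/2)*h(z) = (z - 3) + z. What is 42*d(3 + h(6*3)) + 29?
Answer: 2699/25 ≈ 107.96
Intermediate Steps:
h(z) = -2 + 4*z/3 (h(z) = 2*((z - 3) + z)/3 = 2*((-3 + z) + z)/3 = 2*(-3 + 2*z)/3 = -2 + 4*z/3)
d(R) = 2 - 3/R
42*d(3 + h(6*3)) + 29 = 42*(2 - 3/(3 + (-2 + 4*(6*3)/3))) + 29 = 42*(2 - 3/(3 + (-2 + (4/3)*18))) + 29 = 42*(2 - 3/(3 + (-2 + 24))) + 29 = 42*(2 - 3/(3 + 22)) + 29 = 42*(2 - 3/25) + 29 = 42*(47/25) + 29 = 1974/25 + 29 = 2699/25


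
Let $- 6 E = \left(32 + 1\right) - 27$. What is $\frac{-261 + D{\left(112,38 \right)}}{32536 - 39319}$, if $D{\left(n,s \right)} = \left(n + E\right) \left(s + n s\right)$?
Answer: $- \frac{158791}{2261} \approx -70.23$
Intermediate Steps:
$E = -1$ ($E = - \frac{\left(32 + 1\right) - 27}{6} = - \frac{33 - 27}{6} = \left(- \frac{1}{6}\right) 6 = -1$)
$D{\left(n,s \right)} = \left(-1 + n\right) \left(s + n s\right)$ ($D{\left(n,s \right)} = \left(n - 1\right) \left(s + n s\right) = \left(-1 + n\right) \left(s + n s\right)$)
$\frac{-261 + D{\left(112,38 \right)}}{32536 - 39319} = \frac{-261 + 38 \left(-1 + 112^{2}\right)}{32536 - 39319} = \frac{-261 + 38 \left(-1 + 12544\right)}{-6783} = \left(-261 + 38 \cdot 12543\right) \left(- \frac{1}{6783}\right) = \left(-261 + 476634\right) \left(- \frac{1}{6783}\right) = 476373 \left(- \frac{1}{6783}\right) = - \frac{158791}{2261}$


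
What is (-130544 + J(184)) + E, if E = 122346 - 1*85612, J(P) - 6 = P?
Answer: -93620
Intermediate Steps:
J(P) = 6 + P
E = 36734 (E = 122346 - 85612 = 36734)
(-130544 + J(184)) + E = (-130544 + (6 + 184)) + 36734 = (-130544 + 190) + 36734 = -130354 + 36734 = -93620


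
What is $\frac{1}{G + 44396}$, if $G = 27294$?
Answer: $\frac{1}{71690} \approx 1.3949 \cdot 10^{-5}$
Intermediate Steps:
$\frac{1}{G + 44396} = \frac{1}{27294 + 44396} = \frac{1}{71690}$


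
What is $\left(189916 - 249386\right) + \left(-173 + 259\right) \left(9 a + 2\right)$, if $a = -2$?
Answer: $-60846$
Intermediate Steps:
$\left(189916 - 249386\right) + \left(-173 + 259\right) \left(9 a + 2\right) = \left(189916 - 249386\right) + \left(-173 + 259\right) \left(9 \left(-2\right) + 2\right) = -59470 + 86 \left(-18 + 2\right) = -59470 + 86 \left(-16\right) = -59470 - 1376 = -60846$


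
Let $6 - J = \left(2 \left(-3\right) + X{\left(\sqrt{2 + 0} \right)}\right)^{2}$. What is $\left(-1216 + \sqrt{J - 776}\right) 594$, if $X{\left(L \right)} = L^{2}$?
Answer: $-722304 + 594 i \sqrt{786} \approx -7.223 \cdot 10^{5} + 16653.0 i$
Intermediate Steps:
$J = -10$ ($J = 6 - \left(2 \left(-3\right) + \left(\sqrt{2 + 0}\right)^{2}\right)^{2} = 6 - \left(-6 + \left(\sqrt{2}\right)^{2}\right)^{2} = 6 - \left(-6 + 2\right)^{2} = 6 - \left(-4\right)^{2} = 6 - 16 = -10$)
$\left(-1216 + \sqrt{J - 776}\right) 594 = \left(-1216 + \sqrt{-10 - 776}\right) 594 = \left(-1216 + \sqrt{-786}\right) 594 = \left(-1216 + i \sqrt{786}\right) 594 = -722304 + 594 i \sqrt{786}$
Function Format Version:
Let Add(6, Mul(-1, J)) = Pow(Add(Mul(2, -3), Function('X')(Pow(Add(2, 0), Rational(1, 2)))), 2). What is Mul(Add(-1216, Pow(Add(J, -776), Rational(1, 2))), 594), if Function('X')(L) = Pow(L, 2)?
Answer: Add(-722304, Mul(594, I, Pow(786, Rational(1, 2)))) ≈ Add(-7.2230e+5, Mul(16653., I))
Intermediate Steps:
J = -10 (J = Add(6, Mul(-1, Pow(Add(Mul(2, -3), Pow(Pow(Add(2, 0), Rational(1, 2)), 2)), 2))) = Add(6, Mul(-1, Pow(Add(-6, Pow(Pow(2, Rational(1, 2)), 2)), 2))) = Add(6, Mul(-1, Pow(Add(-6, 2), 2))) = Add(6, Mul(-1, Pow(-4, 2))) = Add(6, Mul(-1, 16)) = Add(6, -16) = -10)
Mul(Add(-1216, Pow(Add(J, -776), Rational(1, 2))), 594) = Mul(Add(-1216, Pow(Add(-10, -776), Rational(1, 2))), 594) = Mul(Add(-1216, Pow(-786, Rational(1, 2))), 594) = Mul(Add(-1216, Mul(I, Pow(786, Rational(1, 2)))), 594) = Add(-722304, Mul(594, I, Pow(786, Rational(1, 2))))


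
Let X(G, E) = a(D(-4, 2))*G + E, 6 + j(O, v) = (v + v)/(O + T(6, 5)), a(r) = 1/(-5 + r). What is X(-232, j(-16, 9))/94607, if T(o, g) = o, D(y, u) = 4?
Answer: 1121/473035 ≈ 0.0023698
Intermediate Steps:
j(O, v) = -6 + 2*v/(6 + O) (j(O, v) = -6 + (v + v)/(O + 6) = -6 + (2*v)/(6 + O) = -6 + 2*v/(6 + O))
X(G, E) = E - G (X(G, E) = G/(-5 + 4) + E = G/(-1) + E = -G + E = E - G)
X(-232, j(-16, 9))/94607 = (2*(-18 + 9 - 3*(-16))/(6 - 16) - 1*(-232))/94607 = (2*(-18 + 9 + 48)/(-10) + 232)*(1/94607) = (2*(-1/10)*39 + 232)*(1/94607) = (-39/5 + 232)*(1/94607) = (1121/5)*(1/94607) = 1121/473035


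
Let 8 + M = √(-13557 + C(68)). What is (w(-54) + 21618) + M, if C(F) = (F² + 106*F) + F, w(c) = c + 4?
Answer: 21560 + I*√1657 ≈ 21560.0 + 40.706*I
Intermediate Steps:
w(c) = 4 + c
C(F) = F² + 107*F
M = -8 + I*√1657 (M = -8 + √(-13557 + 68*(107 + 68)) = -8 + √(-13557 + 68*175) = -8 + √(-13557 + 11900) = -8 + √(-1657) = -8 + I*√1657 ≈ -8.0 + 40.706*I)
(w(-54) + 21618) + M = ((4 - 54) + 21618) + (-8 + I*√1657) = (-50 + 21618) + (-8 + I*√1657) = 21568 + (-8 + I*√1657) = 21560 + I*√1657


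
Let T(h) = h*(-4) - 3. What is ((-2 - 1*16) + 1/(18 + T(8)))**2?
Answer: 94249/289 ≈ 326.12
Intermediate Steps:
T(h) = -3 - 4*h (T(h) = -4*h - 3 = -3 - 4*h)
((-2 - 1*16) + 1/(18 + T(8)))**2 = ((-2 - 1*16) + 1/(18 + (-3 - 4*8)))**2 = ((-2 - 16) + 1/(18 + (-3 - 32)))**2 = (-18 + 1/(18 - 35))**2 = (-18 + 1/(-17))**2 = (-18 - 1/17)**2 = (-307/17)**2 = 94249/289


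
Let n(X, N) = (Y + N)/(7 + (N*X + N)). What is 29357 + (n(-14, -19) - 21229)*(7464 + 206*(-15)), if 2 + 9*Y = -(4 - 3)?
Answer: -11788980985/127 ≈ -9.2827e+7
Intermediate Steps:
Y = -1/3 (Y = -2/9 + (-(4 - 3))/9 = -2/9 + (-1*1)/9 = -2/9 + (1/9)*(-1) = -2/9 - 1/9 = -1/3 ≈ -0.33333)
n(X, N) = (-1/3 + N)/(7 + N + N*X) (n(X, N) = (-1/3 + N)/(7 + (N*X + N)) = (-1/3 + N)/(7 + (N + N*X)) = (-1/3 + N)/(7 + N + N*X))
29357 + (n(-14, -19) - 21229)*(7464 + 206*(-15)) = 29357 + ((-1/3 - 19)/(7 - 19 - 19*(-14)) - 21229)*(7464 + 206*(-15)) = 29357 + (-58/3/(7 - 19 + 266) - 21229)*(7464 - 3090) = 29357 + (-58/3/254 - 21229)*4374 = 29357 + ((1/254)*(-58/3) - 21229)*4374 = 29357 + (-29/381 - 21229)*4374 = 29357 - 8088278/381*4374 = 29357 - 11792709324/127 = -11788980985/127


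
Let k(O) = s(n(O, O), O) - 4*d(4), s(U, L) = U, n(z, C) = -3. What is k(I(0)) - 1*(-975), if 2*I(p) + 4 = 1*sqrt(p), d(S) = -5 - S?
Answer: 1008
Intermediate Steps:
I(p) = -2 + sqrt(p)/2 (I(p) = -2 + (1*sqrt(p))/2 = -2 + sqrt(p)/2)
k(O) = 33 (k(O) = -3 - 4*(-5 - 1*4) = -3 - 4*(-5 - 4) = -3 - 4*(-9) = -3 + 36 = 33)
k(I(0)) - 1*(-975) = 33 - 1*(-975) = 33 + 975 = 1008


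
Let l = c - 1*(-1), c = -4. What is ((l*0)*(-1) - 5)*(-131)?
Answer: 655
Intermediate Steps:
l = -3 (l = -4 - 1*(-1) = -4 + 1 = -3)
((l*0)*(-1) - 5)*(-131) = (-3*0*(-1) - 5)*(-131) = (0*(-1) - 5)*(-131) = (0 - 5)*(-131) = -5*(-131) = 655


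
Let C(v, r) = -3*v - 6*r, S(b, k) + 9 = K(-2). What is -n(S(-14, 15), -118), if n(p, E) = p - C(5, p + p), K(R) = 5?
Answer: 37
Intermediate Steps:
S(b, k) = -4 (S(b, k) = -9 + 5 = -4)
C(v, r) = -6*r - 3*v
n(p, E) = 15 + 13*p (n(p, E) = p - (-6*(p + p) - 3*5) = p - (-12*p - 15) = p - (-15 - 12*p) = p + (15 + 12*p) = 15 + 13*p)
-n(S(-14, 15), -118) = -(15 + 13*(-4)) = -(15 - 52) = -1*(-37) = 37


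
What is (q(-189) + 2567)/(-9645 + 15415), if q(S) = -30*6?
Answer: 2387/5770 ≈ 0.41369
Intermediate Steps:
q(S) = -180
(q(-189) + 2567)/(-9645 + 15415) = (-180 + 2567)/(-9645 + 15415) = 2387/5770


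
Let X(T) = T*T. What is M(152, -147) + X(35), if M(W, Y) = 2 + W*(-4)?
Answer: 619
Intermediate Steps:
X(T) = T²
M(W, Y) = 2 - 4*W
M(152, -147) + X(35) = (2 - 4*152) + 35² = (2 - 608) + 1225 = -606 + 1225 = 619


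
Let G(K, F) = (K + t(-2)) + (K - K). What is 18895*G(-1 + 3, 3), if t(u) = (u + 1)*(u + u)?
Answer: 113370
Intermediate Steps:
t(u) = 2*u*(1 + u) (t(u) = (1 + u)*(2*u) = 2*u*(1 + u))
G(K, F) = 4 + K (G(K, F) = (K + 2*(-2)*(1 - 2)) + (K - K) = (K + 2*(-2)*(-1)) + 0 = (K + 4) + 0 = (4 + K) + 0 = 4 + K)
18895*G(-1 + 3, 3) = 18895*(4 + (-1 + 3)) = 18895*(4 + 2) = 18895*6 = 113370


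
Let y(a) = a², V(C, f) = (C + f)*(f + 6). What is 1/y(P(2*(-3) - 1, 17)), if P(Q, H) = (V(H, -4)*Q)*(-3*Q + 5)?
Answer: 1/22391824 ≈ 4.4659e-8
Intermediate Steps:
V(C, f) = (6 + f)*(C + f) (V(C, f) = (C + f)*(6 + f) = (6 + f)*(C + f))
P(Q, H) = Q*(-8 + 2*H)*(5 - 3*Q) (P(Q, H) = (((-4)² + 6*H + 6*(-4) + H*(-4))*Q)*(-3*Q + 5) = ((16 + 6*H - 24 - 4*H)*Q)*(5 - 3*Q) = ((-8 + 2*H)*Q)*(5 - 3*Q) = (Q*(-8 + 2*H))*(5 - 3*Q) = Q*(-8 + 2*H)*(5 - 3*Q))
1/y(P(2*(-3) - 1, 17)) = 1/((-2*(2*(-3) - 1)*(-5 + 3*(2*(-3) - 1))*(-4 + 17))²) = 1/((-2*(-6 - 1)*(-5 + 3*(-6 - 1))*13)²) = 1/((-2*(-7)*(-5 + 3*(-7))*13)²) = 1/((-2*(-7)*(-5 - 21)*13)²) = 1/((-2*(-7)*(-26)*13)²) = 1/((-4732)²) = 1/22391824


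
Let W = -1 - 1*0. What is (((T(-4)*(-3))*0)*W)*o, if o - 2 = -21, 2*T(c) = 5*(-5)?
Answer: 0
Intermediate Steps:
T(c) = -25/2 (T(c) = (5*(-5))/2 = (½)*(-25) = -25/2)
W = -1 (W = -1 + 0 = -1)
o = -19 (o = 2 - 21 = -19)
(((T(-4)*(-3))*0)*W)*o = ((-25/2*(-3)*0)*(-1))*(-19) = (((75/2)*0)*(-1))*(-19) = (0*(-1))*(-19) = 0*(-19) = 0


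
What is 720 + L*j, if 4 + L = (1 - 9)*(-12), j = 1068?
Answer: 98976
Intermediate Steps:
L = 92 (L = -4 + (1 - 9)*(-12) = -4 - 8*(-12) = -4 + 96 = 92)
720 + L*j = 720 + 92*1068 = 720 + 98256 = 98976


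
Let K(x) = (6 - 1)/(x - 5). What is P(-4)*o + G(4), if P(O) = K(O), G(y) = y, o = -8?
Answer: 76/9 ≈ 8.4444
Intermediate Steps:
K(x) = 5/(-5 + x)
P(O) = 5/(-5 + O)
P(-4)*o + G(4) = (5/(-5 - 4))*(-8) + 4 = (5/(-9))*(-8) + 4 = (5*(-⅑))*(-8) + 4 = -5/9*(-8) + 4 = 40/9 + 4 = 76/9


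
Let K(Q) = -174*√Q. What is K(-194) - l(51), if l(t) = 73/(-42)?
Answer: 73/42 - 174*I*√194 ≈ 1.7381 - 2423.5*I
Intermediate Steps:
l(t) = -73/42 (l(t) = 73*(-1/42) = -73/42)
K(-194) - l(51) = -174*I*√194 - 1*(-73/42) = -174*I*√194 + 73/42 = 73/42 - 174*I*√194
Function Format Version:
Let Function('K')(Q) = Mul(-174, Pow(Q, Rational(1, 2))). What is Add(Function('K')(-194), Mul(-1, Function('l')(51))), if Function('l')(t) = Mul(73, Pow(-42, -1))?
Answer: Add(Rational(73, 42), Mul(-174, I, Pow(194, Rational(1, 2)))) ≈ Add(1.7381, Mul(-2423.5, I))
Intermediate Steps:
Function('l')(t) = Rational(-73, 42) (Function('l')(t) = Mul(73, Rational(-1, 42)) = Rational(-73, 42))
Add(Function('K')(-194), Mul(-1, Function('l')(51))) = Add(Mul(-174, Pow(-194, Rational(1, 2))), Mul(-1, Rational(-73, 42))) = Add(Mul(-174, Mul(I, Pow(194, Rational(1, 2)))), Rational(73, 42)) = Add(Mul(-174, I, Pow(194, Rational(1, 2))), Rational(73, 42)) = Add(Rational(73, 42), Mul(-174, I, Pow(194, Rational(1, 2))))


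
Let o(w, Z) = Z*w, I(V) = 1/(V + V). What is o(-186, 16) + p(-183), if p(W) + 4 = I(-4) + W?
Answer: -25305/8 ≈ -3163.1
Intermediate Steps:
I(V) = 1/(2*V)
p(W) = -33/8 + W (p(W) = -4 + ((½)/(-4) + W) = -4 + ((½)*(-¼) + W) = -4 + (-⅛ + W) = -33/8 + W)
o(-186, 16) + p(-183) = 16*(-186) + (-33/8 - 183) = -2976 - 1497/8 = -25305/8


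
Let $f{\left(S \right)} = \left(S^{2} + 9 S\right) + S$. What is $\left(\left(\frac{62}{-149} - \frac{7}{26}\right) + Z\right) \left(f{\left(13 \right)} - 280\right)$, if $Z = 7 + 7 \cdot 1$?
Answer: $\frac{980039}{3874} \approx 252.98$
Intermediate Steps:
$f{\left(S \right)} = S^{2} + 10 S$
$Z = 14$ ($Z = 7 + 7 = 14$)
$\left(\left(\frac{62}{-149} - \frac{7}{26}\right) + Z\right) \left(f{\left(13 \right)} - 280\right) = \left(\left(\frac{62}{-149} - \frac{7}{26}\right) + 14\right) \left(13 \left(10 + 13\right) - 280\right) = \left(\left(62 \left(- \frac{1}{149}\right) - \frac{7}{26}\right) + 14\right) \left(13 \cdot 23 - 280\right) = \left(\left(- \frac{62}{149} - \frac{7}{26}\right) + 14\right) \left(299 - 280\right) = \left(- \frac{2655}{3874} + 14\right) 19 = \frac{51581}{3874} \cdot 19 = \frac{980039}{3874}$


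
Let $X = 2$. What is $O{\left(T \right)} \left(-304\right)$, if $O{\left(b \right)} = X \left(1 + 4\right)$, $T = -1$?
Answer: $-3040$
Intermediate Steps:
$O{\left(b \right)} = 10$ ($O{\left(b \right)} = 2 \left(1 + 4\right) = 2 \cdot 5 = 10$)
$O{\left(T \right)} \left(-304\right) = 10 \left(-304\right) = -3040$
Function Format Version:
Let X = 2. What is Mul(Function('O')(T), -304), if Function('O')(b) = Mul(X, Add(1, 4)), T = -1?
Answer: -3040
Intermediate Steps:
Function('O')(b) = 10 (Function('O')(b) = Mul(2, Add(1, 4)) = Mul(2, 5) = 10)
Mul(Function('O')(T), -304) = Mul(10, -304) = -3040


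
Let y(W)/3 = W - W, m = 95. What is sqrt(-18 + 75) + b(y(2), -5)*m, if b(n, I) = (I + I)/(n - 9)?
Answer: 950/9 + sqrt(57) ≈ 113.11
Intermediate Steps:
y(W) = 0 (y(W) = 3*(W - W) = 3*0 = 0)
b(n, I) = 2*I/(-9 + n) (b(n, I) = (2*I)/(-9 + n) = 2*I/(-9 + n))
sqrt(-18 + 75) + b(y(2), -5)*m = sqrt(-18 + 75) + (2*(-5)/(-9 + 0))*95 = sqrt(57) + (2*(-5)/(-9))*95 = sqrt(57) + (2*(-5)*(-1/9))*95 = sqrt(57) + (10/9)*95 = sqrt(57) + 950/9 = 950/9 + sqrt(57)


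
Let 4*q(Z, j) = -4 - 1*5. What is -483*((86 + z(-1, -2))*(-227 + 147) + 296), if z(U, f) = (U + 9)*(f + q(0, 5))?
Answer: 1866312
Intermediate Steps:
q(Z, j) = -9/4 (q(Z, j) = (-4 - 1*5)/4 = (-4 - 5)/4 = (¼)*(-9) = -9/4)
z(U, f) = (9 + U)*(-9/4 + f) (z(U, f) = (U + 9)*(f - 9/4) = (9 + U)*(-9/4 + f))
-483*((86 + z(-1, -2))*(-227 + 147) + 296) = -483*((86 + (-81/4 + 9*(-2) - 9/4*(-1) - 1*(-2)))*(-227 + 147) + 296) = -483*((86 + (-81/4 - 18 + 9/4 + 2))*(-80) + 296) = -483*((86 - 34)*(-80) + 296) = -483*(52*(-80) + 296) = -483*(-4160 + 296) = -483*(-3864) = 1866312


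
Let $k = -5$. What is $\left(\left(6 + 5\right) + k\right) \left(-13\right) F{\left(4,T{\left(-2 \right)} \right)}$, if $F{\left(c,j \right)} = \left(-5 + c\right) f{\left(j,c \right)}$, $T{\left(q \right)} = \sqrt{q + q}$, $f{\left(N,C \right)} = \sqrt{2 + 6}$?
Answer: $156 \sqrt{2} \approx 220.62$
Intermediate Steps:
$f{\left(N,C \right)} = 2 \sqrt{2}$ ($f{\left(N,C \right)} = \sqrt{8} = 2 \sqrt{2}$)
$T{\left(q \right)} = \sqrt{2} \sqrt{q}$ ($T{\left(q \right)} = \sqrt{2 q} = \sqrt{2} \sqrt{q}$)
$F{\left(c,j \right)} = 2 \sqrt{2} \left(-5 + c\right)$ ($F{\left(c,j \right)} = \left(-5 + c\right) 2 \sqrt{2} = 2 \sqrt{2} \left(-5 + c\right)$)
$\left(\left(6 + 5\right) + k\right) \left(-13\right) F{\left(4,T{\left(-2 \right)} \right)} = \left(\left(6 + 5\right) - 5\right) \left(-13\right) 2 \sqrt{2} \left(-5 + 4\right) = \left(11 - 5\right) \left(-13\right) 2 \sqrt{2} \left(-1\right) = 6 \left(-13\right) \left(- 2 \sqrt{2}\right) = - 78 \left(- 2 \sqrt{2}\right) = 156 \sqrt{2}$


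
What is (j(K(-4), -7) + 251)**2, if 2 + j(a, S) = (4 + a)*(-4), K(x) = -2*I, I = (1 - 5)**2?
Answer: 130321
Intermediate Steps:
I = 16 (I = (-4)**2 = 16)
K(x) = -32 (K(x) = -2*16 = -32)
j(a, S) = -18 - 4*a (j(a, S) = -2 + (4 + a)*(-4) = -2 + (-16 - 4*a) = -18 - 4*a)
(j(K(-4), -7) + 251)**2 = ((-18 - 4*(-32)) + 251)**2 = ((-18 + 128) + 251)**2 = (110 + 251)**2 = 361**2 = 130321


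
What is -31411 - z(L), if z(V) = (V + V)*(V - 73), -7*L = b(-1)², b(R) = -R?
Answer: -1540163/49 ≈ -31432.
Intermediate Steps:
L = -⅐ (L = -(-1*(-1))²/7 = -⅐*1² = -⅐*1 = -⅐ ≈ -0.14286)
z(V) = 2*V*(-73 + V) (z(V) = (2*V)*(-73 + V) = 2*V*(-73 + V))
-31411 - z(L) = -31411 - 2*(-1)*(-73 - ⅐)/7 = -31411 - 2*(-1)*(-512)/(7*7) = -31411 - 1*1024/49 = -31411 - 1024/49 = -1540163/49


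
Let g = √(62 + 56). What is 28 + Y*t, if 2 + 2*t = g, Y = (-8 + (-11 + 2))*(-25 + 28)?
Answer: 79 - 51*√118/2 ≈ -198.00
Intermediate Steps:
Y = -51 (Y = (-8 - 9)*3 = -17*3 = -51)
g = √118 ≈ 10.863
t = -1 + √118/2 ≈ 4.4314
28 + Y*t = 28 - 51*(-1 + √118/2) = 28 + (51 - 51*√118/2) = 79 - 51*√118/2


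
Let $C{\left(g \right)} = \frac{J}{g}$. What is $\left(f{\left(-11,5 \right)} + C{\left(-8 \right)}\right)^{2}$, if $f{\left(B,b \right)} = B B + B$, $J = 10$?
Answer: $\frac{189225}{16} \approx 11827.0$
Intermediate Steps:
$f{\left(B,b \right)} = B + B^{2}$ ($f{\left(B,b \right)} = B^{2} + B = B + B^{2}$)
$C{\left(g \right)} = \frac{10}{g}$
$\left(f{\left(-11,5 \right)} + C{\left(-8 \right)}\right)^{2} = \left(- 11 \left(1 - 11\right) + \frac{10}{-8}\right)^{2} = \left(\left(-11\right) \left(-10\right) + 10 \left(- \frac{1}{8}\right)\right)^{2} = \left(110 - \frac{5}{4}\right)^{2} = \left(\frac{435}{4}\right)^{2} = \frac{189225}{16}$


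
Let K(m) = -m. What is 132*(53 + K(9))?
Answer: 5808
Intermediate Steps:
132*(53 + K(9)) = 132*(53 - 1*9) = 132*(53 - 9) = 132*44 = 5808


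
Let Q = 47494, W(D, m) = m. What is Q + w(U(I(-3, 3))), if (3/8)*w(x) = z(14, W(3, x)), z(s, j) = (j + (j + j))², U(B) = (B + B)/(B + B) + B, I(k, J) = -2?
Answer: 47518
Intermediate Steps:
U(B) = 1 + B (U(B) = (2*B)/((2*B)) + B = (2*B)*(1/(2*B)) + B = 1 + B)
z(s, j) = 9*j² (z(s, j) = (j + 2*j)² = (3*j)² = 9*j²)
w(x) = 24*x² (w(x) = 8*(9*x²)/3 = 24*x²)
Q + w(U(I(-3, 3))) = 47494 + 24*(1 - 2)² = 47494 + 24*(-1)² = 47494 + 24*1 = 47494 + 24 = 47518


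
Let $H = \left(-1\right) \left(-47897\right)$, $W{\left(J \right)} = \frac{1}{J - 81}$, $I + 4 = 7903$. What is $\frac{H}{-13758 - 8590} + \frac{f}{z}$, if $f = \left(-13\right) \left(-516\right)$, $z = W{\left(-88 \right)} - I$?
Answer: $- \frac{22318523225}{7458265084} \approx -2.9925$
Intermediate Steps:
$I = 7899$ ($I = -4 + 7903 = 7899$)
$W{\left(J \right)} = \frac{1}{-81 + J}$
$z = - \frac{1334932}{169}$ ($z = \frac{1}{-81 - 88} - 7899 = \frac{1}{-169} - 7899 = - \frac{1}{169} - 7899 = - \frac{1334932}{169} \approx -7899.0$)
$f = 6708$
$H = 47897$
$\frac{H}{-13758 - 8590} + \frac{f}{z} = \frac{47897}{-13758 - 8590} + \frac{6708}{- \frac{1334932}{169}} = \frac{47897}{-13758 - 8590} + 6708 \left(- \frac{169}{1334932}\right) = \frac{47897}{-22348} - \frac{283413}{333733} = 47897 \left(- \frac{1}{22348}\right) - \frac{283413}{333733} = - \frac{47897}{22348} - \frac{283413}{333733} = - \frac{22318523225}{7458265084}$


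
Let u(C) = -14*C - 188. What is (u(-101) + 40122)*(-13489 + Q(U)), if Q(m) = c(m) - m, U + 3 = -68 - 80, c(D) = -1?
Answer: -551540972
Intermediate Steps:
u(C) = -188 - 14*C
U = -151 (U = -3 + (-68 - 80) = -3 - 148 = -151)
Q(m) = -1 - m
(u(-101) + 40122)*(-13489 + Q(U)) = ((-188 - 14*(-101)) + 40122)*(-13489 + (-1 - 1*(-151))) = ((-188 + 1414) + 40122)*(-13489 + (-1 + 151)) = (1226 + 40122)*(-13489 + 150) = 41348*(-13339) = -551540972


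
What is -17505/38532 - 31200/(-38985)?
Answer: 11550355/33381556 ≈ 0.34601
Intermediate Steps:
-17505/38532 - 31200/(-38985) = -17505*1/38532 - 31200*(-1/38985) = -5835/12844 + 2080/2599 = 11550355/33381556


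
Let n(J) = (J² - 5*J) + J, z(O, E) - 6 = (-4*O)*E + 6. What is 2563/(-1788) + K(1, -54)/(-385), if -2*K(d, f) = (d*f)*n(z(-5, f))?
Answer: -55271986051/688380 ≈ -80293.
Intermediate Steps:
z(O, E) = 12 - 4*E*O (z(O, E) = 6 + ((-4*O)*E + 6) = 6 + (-4*E*O + 6) = 6 + (6 - 4*E*O) = 12 - 4*E*O)
n(J) = J² - 4*J
K(d, f) = -d*f*(8 + 20*f)*(12 + 20*f)/2 (K(d, f) = -d*f*(12 - 4*f*(-5))*(-4 + (12 - 4*f*(-5)))/2 = -d*f*(12 + 20*f)*(-4 + (12 + 20*f))/2 = -d*f*(12 + 20*f)*(8 + 20*f)/2 = -d*f*(8 + 20*f)*(12 + 20*f)/2)
2563/(-1788) + K(1, -54)/(-385) = 2563/(-1788) + (8*1*(-54)*(-6 - 25*(-54) - 25*(-54)²))/(-385) = 2563*(-1/1788) + (8*1*(-54)*(-6 + 1350 - 25*2916))*(-1/385) = -2563/1788 + (8*1*(-54)*(-6 + 1350 - 72900))*(-1/385) = -2563/1788 + (8*1*(-54)*(-71556))*(-1/385) = -2563/1788 + 30912192*(-1/385) = -2563/1788 - 30912192/385 = -55271986051/688380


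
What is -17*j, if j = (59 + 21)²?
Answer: -108800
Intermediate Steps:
j = 6400 (j = 80² = 6400)
-17*j = -17*6400 = -108800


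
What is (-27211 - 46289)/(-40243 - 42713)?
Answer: 6125/6913 ≈ 0.88601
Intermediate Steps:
(-27211 - 46289)/(-40243 - 42713) = -73500/(-82956) = -73500*(-1/82956) = 6125/6913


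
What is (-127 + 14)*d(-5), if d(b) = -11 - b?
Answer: 678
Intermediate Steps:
(-127 + 14)*d(-5) = (-127 + 14)*(-11 - 1*(-5)) = -113*(-11 + 5) = -113*(-6) = 678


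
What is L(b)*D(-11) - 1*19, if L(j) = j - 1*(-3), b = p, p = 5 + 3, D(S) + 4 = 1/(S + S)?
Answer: -127/2 ≈ -63.500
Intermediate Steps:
D(S) = -4 + 1/(2*S) (D(S) = -4 + 1/(S + S) = -4 + 1/(2*S))
p = 8
b = 8
L(j) = 3 + j (L(j) = j + 3 = 3 + j)
L(b)*D(-11) - 1*19 = (3 + 8)*(-4 + (½)/(-11)) - 1*19 = 11*(-4 + (½)*(-1/11)) - 19 = 11*(-4 - 1/22) - 19 = 11*(-89/22) - 19 = -89/2 - 19 = -127/2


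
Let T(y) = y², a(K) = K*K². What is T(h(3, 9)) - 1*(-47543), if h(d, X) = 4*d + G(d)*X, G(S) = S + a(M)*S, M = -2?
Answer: 78872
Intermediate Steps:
a(K) = K³
G(S) = -7*S (G(S) = S + (-2)³*S = S - 8*S = -7*S)
h(d, X) = 4*d - 7*X*d (h(d, X) = 4*d + (-7*d)*X = 4*d - 7*X*d)
T(h(3, 9)) - 1*(-47543) = (3*(4 - 7*9))² - 1*(-47543) = (3*(4 - 63))² + 47543 = (3*(-59))² + 47543 = (-177)² + 47543 = 31329 + 47543 = 78872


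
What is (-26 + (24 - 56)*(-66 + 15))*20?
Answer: 32120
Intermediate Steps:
(-26 + (24 - 56)*(-66 + 15))*20 = (-26 - 32*(-51))*20 = (-26 + 1632)*20 = 1606*20 = 32120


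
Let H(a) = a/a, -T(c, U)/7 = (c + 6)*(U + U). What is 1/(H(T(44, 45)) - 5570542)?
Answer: -1/5570541 ≈ -1.7952e-7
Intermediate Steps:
T(c, U) = -14*U*(6 + c) (T(c, U) = -7*(c + 6)*(U + U) = -7*(6 + c)*2*U = -14*U*(6 + c))
H(a) = 1
1/(H(T(44, 45)) - 5570542) = 1/(1 - 5570542) = 1/(-5570541) = -1/5570541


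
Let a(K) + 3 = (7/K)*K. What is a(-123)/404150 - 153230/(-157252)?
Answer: 15482133377/15888348950 ≈ 0.97443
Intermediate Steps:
a(K) = 4 (a(K) = -3 + (7/K)*K = -3 + 7 = 4)
a(-123)/404150 - 153230/(-157252) = 4/404150 - 153230/(-157252) = 4*(1/404150) - 153230*(-1/157252) = 2/202075 + 76615/78626 = 15482133377/15888348950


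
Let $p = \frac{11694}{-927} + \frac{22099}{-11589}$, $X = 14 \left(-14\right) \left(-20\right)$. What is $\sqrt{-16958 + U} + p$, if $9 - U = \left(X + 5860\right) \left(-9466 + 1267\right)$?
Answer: $- \frac{5778057}{397889} + \sqrt{80169271} \approx 8939.2$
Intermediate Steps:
$X = 3920$ ($X = \left(-196\right) \left(-20\right) = 3920$)
$U = 80186229$ ($U = 9 - \left(3920 + 5860\right) \left(-9466 + 1267\right) = 9 - 9780 \left(-8199\right) = 9 - -80186220 = 9 + 80186220 = 80186229$)
$p = - \frac{5778057}{397889}$ ($p = 11694 \left(- \frac{1}{927}\right) + 22099 \left(- \frac{1}{11589}\right) = - \frac{3898}{309} - \frac{22099}{11589} = - \frac{5778057}{397889} \approx -14.522$)
$\sqrt{-16958 + U} + p = \sqrt{-16958 + 80186229} - \frac{5778057}{397889} = \sqrt{80169271} - \frac{5778057}{397889} = - \frac{5778057}{397889} + \sqrt{80169271}$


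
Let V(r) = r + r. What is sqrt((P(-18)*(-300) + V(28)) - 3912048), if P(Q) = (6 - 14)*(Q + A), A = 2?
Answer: 2*I*sqrt(987598) ≈ 1987.6*I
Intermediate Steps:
V(r) = 2*r
P(Q) = -16 - 8*Q (P(Q) = (6 - 14)*(Q + 2) = -8*(2 + Q) = -16 - 8*Q)
sqrt((P(-18)*(-300) + V(28)) - 3912048) = sqrt(((-16 - 8*(-18))*(-300) + 2*28) - 3912048) = sqrt(((-16 + 144)*(-300) + 56) - 3912048) = sqrt((128*(-300) + 56) - 3912048) = sqrt((-38400 + 56) - 3912048) = sqrt(-38344 - 3912048) = sqrt(-3950392) = 2*I*sqrt(987598)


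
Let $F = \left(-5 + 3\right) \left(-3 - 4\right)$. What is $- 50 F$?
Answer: $-700$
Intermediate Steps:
$F = 14$ ($F = \left(-2\right) \left(-7\right) = 14$)
$- 50 F = \left(-50\right) 14 = -700$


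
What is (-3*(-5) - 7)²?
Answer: 64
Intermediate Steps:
(-3*(-5) - 7)² = (15 - 7)² = 8² = 64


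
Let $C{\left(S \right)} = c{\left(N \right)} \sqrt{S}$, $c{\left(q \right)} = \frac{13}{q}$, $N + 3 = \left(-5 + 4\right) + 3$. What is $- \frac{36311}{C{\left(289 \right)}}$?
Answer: $\frac{36311}{221} \approx 164.3$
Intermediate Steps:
$N = -1$ ($N = -3 + \left(\left(-5 + 4\right) + 3\right) = -3 + \left(-1 + 3\right) = -3 + 2 = -1$)
$C{\left(S \right)} = - 13 \sqrt{S}$ ($C{\left(S \right)} = \frac{13}{-1} \sqrt{S} = 13 \left(-1\right) \sqrt{S} = - 13 \sqrt{S}$)
$- \frac{36311}{C{\left(289 \right)}} = - \frac{36311}{\left(-13\right) \sqrt{289}} = - \frac{36311}{\left(-13\right) 17} = - \frac{36311}{-221} = \left(-36311\right) \left(- \frac{1}{221}\right) = \frac{36311}{221}$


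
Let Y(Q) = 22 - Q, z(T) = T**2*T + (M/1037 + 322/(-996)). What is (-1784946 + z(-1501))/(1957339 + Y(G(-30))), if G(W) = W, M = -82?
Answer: -1747347742664215/1010847604566 ≈ -1728.6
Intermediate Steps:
z(T) = -207793/516426 + T**3 (z(T) = T**2*T + (-82/1037 + 322/(-996)) = T**3 + (-82*1/1037 + 322*(-1/996)) = T**3 + (-82/1037 - 161/498) = T**3 - 207793/516426 = -207793/516426 + T**3)
(-1784946 + z(-1501))/(1957339 + Y(G(-30))) = (-1784946 + (-207793/516426 + (-1501)**3))/(1957339 + (22 - 1*(-30))) = (-1784946 + (-207793/516426 - 3381754501))/(1957339 + (22 + 30)) = (-1784946 - 1746425950141219/516426)/(1957339 + 52) = -1747347742664215/516426/1957391 = -1747347742664215/516426*1/1957391 = -1747347742664215/1010847604566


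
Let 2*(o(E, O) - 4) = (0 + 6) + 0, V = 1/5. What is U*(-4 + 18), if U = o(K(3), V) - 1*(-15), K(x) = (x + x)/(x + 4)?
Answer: 308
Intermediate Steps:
V = ⅕ ≈ 0.20000
K(x) = 2*x/(4 + x) (K(x) = (2*x)/(4 + x) = 2*x/(4 + x))
o(E, O) = 7 (o(E, O) = 4 + ((0 + 6) + 0)/2 = 4 + (6 + 0)/2 = 4 + (½)*6 = 4 + 3 = 7)
U = 22 (U = 7 - 1*(-15) = 7 + 15 = 22)
U*(-4 + 18) = 22*(-4 + 18) = 22*14 = 308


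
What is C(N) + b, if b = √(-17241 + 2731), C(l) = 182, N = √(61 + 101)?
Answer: 182 + I*√14510 ≈ 182.0 + 120.46*I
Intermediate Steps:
N = 9*√2 (N = √162 = 9*√2 ≈ 12.728)
b = I*√14510 (b = √(-14510) = I*√14510 ≈ 120.46*I)
C(N) + b = 182 + I*√14510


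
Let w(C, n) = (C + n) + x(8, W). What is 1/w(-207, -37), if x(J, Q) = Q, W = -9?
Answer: -1/253 ≈ -0.0039526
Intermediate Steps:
w(C, n) = -9 + C + n (w(C, n) = (C + n) - 9 = -9 + C + n)
1/w(-207, -37) = 1/(-9 - 207 - 37) = 1/(-253) = -1/253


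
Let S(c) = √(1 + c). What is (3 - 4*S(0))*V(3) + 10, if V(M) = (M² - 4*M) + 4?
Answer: 9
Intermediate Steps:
V(M) = 4 + M² - 4*M
(3 - 4*S(0))*V(3) + 10 = (3 - 4*√(1 + 0))*(4 + 3² - 4*3) + 10 = (3 - 4*√1)*(4 + 9 - 12) + 10 = (3 - 4*1)*1 + 10 = (3 - 4)*1 + 10 = -1*1 + 10 = -1 + 10 = 9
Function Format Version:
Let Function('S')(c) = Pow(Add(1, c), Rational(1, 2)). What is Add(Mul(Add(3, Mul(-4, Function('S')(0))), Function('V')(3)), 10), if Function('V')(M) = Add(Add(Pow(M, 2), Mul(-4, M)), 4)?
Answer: 9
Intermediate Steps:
Function('V')(M) = Add(4, Pow(M, 2), Mul(-4, M))
Add(Mul(Add(3, Mul(-4, Function('S')(0))), Function('V')(3)), 10) = Add(Mul(Add(3, Mul(-4, Pow(Add(1, 0), Rational(1, 2)))), Add(4, Pow(3, 2), Mul(-4, 3))), 10) = Add(Mul(Add(3, Mul(-4, Pow(1, Rational(1, 2)))), Add(4, 9, -12)), 10) = Add(Mul(Add(3, Mul(-4, 1)), 1), 10) = Add(Mul(Add(3, -4), 1), 10) = Add(Mul(-1, 1), 10) = Add(-1, 10) = 9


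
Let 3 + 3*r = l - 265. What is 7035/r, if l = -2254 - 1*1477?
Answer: -7035/1333 ≈ -5.2776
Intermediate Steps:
l = -3731 (l = -2254 - 1477 = -3731)
r = -1333 (r = -1 + (-3731 - 265)/3 = -1 + (⅓)*(-3996) = -1 - 1332 = -1333)
7035/r = 7035/(-1333) = 7035*(-1/1333) = -7035/1333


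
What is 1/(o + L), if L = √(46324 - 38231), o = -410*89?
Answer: -36490/1331512007 - √8093/1331512007 ≈ -2.7473e-5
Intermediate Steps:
o = -36490
L = √8093 ≈ 89.961
1/(o + L) = 1/(-36490 + √8093)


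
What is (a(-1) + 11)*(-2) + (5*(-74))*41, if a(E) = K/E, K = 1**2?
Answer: -15190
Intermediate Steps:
K = 1
a(E) = 1/E
(a(-1) + 11)*(-2) + (5*(-74))*41 = (1/(-1) + 11)*(-2) + (5*(-74))*41 = (-1 + 11)*(-2) - 370*41 = 10*(-2) - 15170 = -20 - 15170 = -15190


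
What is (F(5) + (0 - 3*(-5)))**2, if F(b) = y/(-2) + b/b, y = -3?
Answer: 1225/4 ≈ 306.25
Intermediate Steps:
F(b) = 5/2 (F(b) = -3/(-2) + b/b = -3*(-1/2) + 1 = 3/2 + 1 = 5/2)
(F(5) + (0 - 3*(-5)))**2 = (5/2 + (0 - 3*(-5)))**2 = (5/2 + (0 + 15))**2 = (5/2 + 15)**2 = (35/2)**2 = 1225/4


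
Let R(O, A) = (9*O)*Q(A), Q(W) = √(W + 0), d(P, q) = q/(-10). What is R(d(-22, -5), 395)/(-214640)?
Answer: -9*√395/429280 ≈ -0.00041668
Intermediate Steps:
d(P, q) = -q/10 (d(P, q) = q*(-⅒) = -q/10)
Q(W) = √W
R(O, A) = 9*O*√A (R(O, A) = (9*O)*√A = 9*O*√A)
R(d(-22, -5), 395)/(-214640) = (9*(-⅒*(-5))*√395)/(-214640) = (9*(½)*√395)*(-1/214640) = (9*√395/2)*(-1/214640) = -9*√395/429280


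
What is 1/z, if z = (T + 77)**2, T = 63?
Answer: 1/19600 ≈ 5.1020e-5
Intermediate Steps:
z = 19600 (z = (63 + 77)**2 = 140**2 = 19600)
1/z = 1/19600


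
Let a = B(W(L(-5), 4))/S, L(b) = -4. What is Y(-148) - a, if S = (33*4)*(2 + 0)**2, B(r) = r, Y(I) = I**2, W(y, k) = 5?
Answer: 11565307/528 ≈ 21904.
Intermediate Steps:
S = 528 (S = 132*2**2 = 132*4 = 528)
a = 5/528 ≈ 0.0094697
Y(-148) - a = (-148)**2 - 1*5/528 = 21904 - 5/528 = 11565307/528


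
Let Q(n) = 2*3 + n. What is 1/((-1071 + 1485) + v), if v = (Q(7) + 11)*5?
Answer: 1/534 ≈ 0.0018727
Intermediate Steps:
Q(n) = 6 + n
v = 120 (v = ((6 + 7) + 11)*5 = (13 + 11)*5 = 24*5 = 120)
1/((-1071 + 1485) + v) = 1/((-1071 + 1485) + 120) = 1/(414 + 120) = 1/534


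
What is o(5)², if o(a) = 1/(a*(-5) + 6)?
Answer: 1/361 ≈ 0.0027701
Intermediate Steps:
o(a) = 1/(6 - 5*a) (o(a) = 1/(-5*a + 6) = 1/(6 - 5*a))
o(5)² = (-1/(-6 + 5*5))² = (-1/(-6 + 25))² = (-1/19)² = 1/361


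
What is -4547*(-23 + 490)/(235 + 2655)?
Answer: -2123449/2890 ≈ -734.76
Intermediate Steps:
-4547*(-23 + 490)/(235 + 2655) = -4547/(2890/467) = -4547/(2890*(1/467)) = -4547/2890/467 = -4547*467/2890 = -2123449/2890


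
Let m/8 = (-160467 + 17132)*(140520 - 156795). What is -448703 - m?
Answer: -18662665703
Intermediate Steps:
m = 18662217000 (m = 8*((-160467 + 17132)*(140520 - 156795)) = 8*(-143335*(-16275)) = 8*2332777125 = 18662217000)
-448703 - m = -448703 - 1*18662217000 = -448703 - 18662217000 = -18662665703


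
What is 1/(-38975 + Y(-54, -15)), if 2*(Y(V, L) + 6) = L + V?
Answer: -2/78031 ≈ -2.5631e-5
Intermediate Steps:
Y(V, L) = -6 + L/2 + V/2 (Y(V, L) = -6 + (L + V)/2 = -6 + (L/2 + V/2) = -6 + L/2 + V/2)
1/(-38975 + Y(-54, -15)) = 1/(-38975 + (-6 + (½)*(-15) + (½)*(-54))) = 1/(-38975 + (-6 - 15/2 - 27)) = 1/(-38975 - 81/2) = 1/(-78031/2) = -2/78031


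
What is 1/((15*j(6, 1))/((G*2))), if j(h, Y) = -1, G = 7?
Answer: -14/15 ≈ -0.93333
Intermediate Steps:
1/((15*j(6, 1))/((G*2))) = 1/((15*(-1))/((7*2))) = 1/(-15/14) = -14/15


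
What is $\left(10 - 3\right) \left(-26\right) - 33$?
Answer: $-215$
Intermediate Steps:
$\left(10 - 3\right) \left(-26\right) - 33 = 7 \left(-26\right) - 33 = -182 - 33 = -215$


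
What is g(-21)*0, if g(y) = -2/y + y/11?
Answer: 0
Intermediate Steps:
g(y) = -2/y + y/11 (g(y) = -2/y + y*(1/11) = -2/y + y/11)
g(-21)*0 = (-2/(-21) + (1/11)*(-21))*0 = (-2*(-1/21) - 21/11)*0 = (2/21 - 21/11)*0 = -419/231*0 = 0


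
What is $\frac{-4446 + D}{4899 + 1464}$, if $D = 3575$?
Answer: $- \frac{871}{6363} \approx -0.13689$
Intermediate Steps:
$\frac{-4446 + D}{4899 + 1464} = \frac{-4446 + 3575}{4899 + 1464} = - \frac{871}{6363}$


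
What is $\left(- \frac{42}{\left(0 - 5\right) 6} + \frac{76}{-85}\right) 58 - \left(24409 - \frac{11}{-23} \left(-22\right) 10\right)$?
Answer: $- \frac{47456533}{1955} \approx -24274.0$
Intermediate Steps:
$\left(- \frac{42}{\left(0 - 5\right) 6} + \frac{76}{-85}\right) 58 - \left(24409 - \frac{11}{-23} \left(-22\right) 10\right) = \left(- \frac{42}{\left(-5\right) 6} + 76 \left(- \frac{1}{85}\right)\right) 58 - \left(24409 - 11 \left(- \frac{1}{23}\right) \left(-22\right) 10\right) = \left(- \frac{42}{-30} - \frac{76}{85}\right) 58 - \left(24409 - \left(- \frac{11}{23}\right) \left(-22\right) 10\right) = \left(\left(-42\right) \left(- \frac{1}{30}\right) - \frac{76}{85}\right) 58 + \left(\frac{242}{23} \cdot 10 - 24409\right) = \left(\frac{7}{5} - \frac{76}{85}\right) 58 + \left(\frac{2420}{23} - 24409\right) = \frac{43}{85} \cdot 58 - \frac{558987}{23} = \frac{2494}{85} - \frac{558987}{23} = - \frac{47456533}{1955}$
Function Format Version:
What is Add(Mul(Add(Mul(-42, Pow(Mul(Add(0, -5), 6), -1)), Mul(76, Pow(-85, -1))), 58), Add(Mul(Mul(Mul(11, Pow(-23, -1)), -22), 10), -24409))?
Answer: Rational(-47456533, 1955) ≈ -24274.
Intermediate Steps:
Add(Mul(Add(Mul(-42, Pow(Mul(Add(0, -5), 6), -1)), Mul(76, Pow(-85, -1))), 58), Add(Mul(Mul(Mul(11, Pow(-23, -1)), -22), 10), -24409)) = Add(Mul(Add(Mul(-42, Pow(Mul(-5, 6), -1)), Mul(76, Rational(-1, 85))), 58), Add(Mul(Mul(Mul(11, Rational(-1, 23)), -22), 10), -24409)) = Add(Mul(Add(Mul(-42, Pow(-30, -1)), Rational(-76, 85)), 58), Add(Mul(Mul(Rational(-11, 23), -22), 10), -24409)) = Add(Mul(Add(Mul(-42, Rational(-1, 30)), Rational(-76, 85)), 58), Add(Mul(Rational(242, 23), 10), -24409)) = Add(Mul(Add(Rational(7, 5), Rational(-76, 85)), 58), Add(Rational(2420, 23), -24409)) = Add(Mul(Rational(43, 85), 58), Rational(-558987, 23)) = Add(Rational(2494, 85), Rational(-558987, 23)) = Rational(-47456533, 1955)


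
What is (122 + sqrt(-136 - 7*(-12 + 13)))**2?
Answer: (122 + I*sqrt(143))**2 ≈ 14741.0 + 2917.8*I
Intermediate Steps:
(122 + sqrt(-136 - 7*(-12 + 13)))**2 = (122 + sqrt(-136 - 7*1))**2 = (122 + sqrt(-136 - 7))**2 = (122 + sqrt(-143))**2 = (122 + I*sqrt(143))**2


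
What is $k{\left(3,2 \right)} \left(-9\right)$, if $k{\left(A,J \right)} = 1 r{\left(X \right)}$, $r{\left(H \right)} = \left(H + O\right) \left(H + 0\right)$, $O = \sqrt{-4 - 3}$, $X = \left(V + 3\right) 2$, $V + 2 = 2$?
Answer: $-324 - 54 i \sqrt{7} \approx -324.0 - 142.87 i$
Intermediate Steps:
$V = 0$ ($V = -2 + 2 = 0$)
$X = 6$ ($X = \left(0 + 3\right) 2 = 3 \cdot 2 = 6$)
$O = i \sqrt{7}$ ($O = \sqrt{-7} = i \sqrt{7} \approx 2.6458 i$)
$r{\left(H \right)} = H \left(H + i \sqrt{7}\right)$ ($r{\left(H \right)} = \left(H + i \sqrt{7}\right) \left(H + 0\right) = \left(H + i \sqrt{7}\right) H = H \left(H + i \sqrt{7}\right)$)
$k{\left(A,J \right)} = 36 + 6 i \sqrt{7}$ ($k{\left(A,J \right)} = 1 \cdot 6 \left(6 + i \sqrt{7}\right) = 1 \left(36 + 6 i \sqrt{7}\right) = 36 + 6 i \sqrt{7}$)
$k{\left(3,2 \right)} \left(-9\right) = \left(36 + 6 i \sqrt{7}\right) \left(-9\right) = -324 - 54 i \sqrt{7}$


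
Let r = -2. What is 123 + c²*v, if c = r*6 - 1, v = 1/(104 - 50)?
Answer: 6811/54 ≈ 126.13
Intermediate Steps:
v = 1/54 ≈ 0.018519
c = -13 (c = -2*6 - 1 = -12 - 1 = -13)
123 + c²*v = 123 + (-13)²*(1/54) = 123 + 169*(1/54) = 123 + 169/54 = 6811/54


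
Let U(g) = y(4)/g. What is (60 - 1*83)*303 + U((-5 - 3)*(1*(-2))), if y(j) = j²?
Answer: -6968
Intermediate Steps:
U(g) = 16/g (U(g) = 4²/g = 16/g)
(60 - 1*83)*303 + U((-5 - 3)*(1*(-2))) = (60 - 1*83)*303 + 16/(((-5 - 3)*(1*(-2)))) = (60 - 83)*303 + 16/((-8*(-2))) = -23*303 + 16/16 = -6969 + 16*(1/16) = -6969 + 1 = -6968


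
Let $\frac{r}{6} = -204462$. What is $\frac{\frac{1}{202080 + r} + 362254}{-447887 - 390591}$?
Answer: $- \frac{371198775767}{859181698776} \approx -0.43204$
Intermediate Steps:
$r = -1226772$ ($r = 6 \left(-204462\right) = -1226772$)
$\frac{\frac{1}{202080 + r} + 362254}{-447887 - 390591} = \frac{\frac{1}{202080 - 1226772} + 362254}{-447887 - 390591} = \frac{\frac{1}{-1024692} + 362254}{-838478} = \left(- \frac{1}{1024692} + 362254\right) \left(- \frac{1}{838478}\right) = \frac{371198775767}{1024692} \left(- \frac{1}{838478}\right) = - \frac{371198775767}{859181698776}$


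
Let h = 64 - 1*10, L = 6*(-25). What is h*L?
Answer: -8100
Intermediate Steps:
L = -150
h = 54 (h = 64 - 10 = 54)
h*L = 54*(-150) = -8100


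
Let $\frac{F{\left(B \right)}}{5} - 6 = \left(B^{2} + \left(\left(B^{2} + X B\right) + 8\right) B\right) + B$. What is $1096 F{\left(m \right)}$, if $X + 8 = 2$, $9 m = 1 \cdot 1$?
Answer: $\frac{27723320}{729} \approx 38029.0$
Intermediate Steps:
$m = \frac{1}{9}$ ($m = \frac{1 \cdot 1}{9} = \frac{1}{9} \cdot 1 = \frac{1}{9} \approx 0.11111$)
$X = -6$ ($X = -8 + 2 = -6$)
$F{\left(B \right)} = 30 + 5 B + 5 B^{2} + 5 B \left(8 + B^{2} - 6 B\right)$ ($F{\left(B \right)} = 30 + 5 \left(\left(B^{2} + \left(\left(B^{2} - 6 B\right) + 8\right) B\right) + B\right) = 30 + 5 \left(\left(B^{2} + \left(8 + B^{2} - 6 B\right) B\right) + B\right) = 30 + 5 \left(\left(B^{2} + B \left(8 + B^{2} - 6 B\right)\right) + B\right) = 30 + 5 \left(B + B^{2} + B \left(8 + B^{2} - 6 B\right)\right) = 30 + \left(5 B + 5 B^{2} + 5 B \left(8 + B^{2} - 6 B\right)\right) = 30 + 5 B + 5 B^{2} + 5 B \left(8 + B^{2} - 6 B\right)$)
$1096 F{\left(m \right)} = 1096 \left(30 - \frac{25}{81} + \frac{5}{729} + 45 \cdot \frac{1}{9}\right) = 1096 \left(30 - \frac{25}{81} + 5 \cdot \frac{1}{729} + 5\right) = 1096 \left(30 - \frac{25}{81} + \frac{5}{729} + 5\right) = 1096 \cdot \frac{25295}{729} = \frac{27723320}{729}$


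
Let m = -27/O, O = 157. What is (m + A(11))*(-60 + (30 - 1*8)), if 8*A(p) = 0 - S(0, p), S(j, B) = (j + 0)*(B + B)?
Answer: 1026/157 ≈ 6.5350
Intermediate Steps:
S(j, B) = 2*B*j (S(j, B) = j*(2*B) = 2*B*j)
A(p) = 0 (A(p) = (0 - 2*p*0)/8 = (0 - 1*0)/8 = (0 + 0)/8 = (⅛)*0 = 0)
m = -27/157 ≈ -0.17197
(m + A(11))*(-60 + (30 - 1*8)) = (-27/157 + 0)*(-60 + (30 - 1*8)) = -27*(-60 + (30 - 8))/157 = -27*(-60 + 22)/157 = -27/157*(-38) = 1026/157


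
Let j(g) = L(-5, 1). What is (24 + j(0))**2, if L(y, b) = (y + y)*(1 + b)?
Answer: 16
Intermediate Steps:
L(y, b) = 2*y*(1 + b) (L(y, b) = (2*y)*(1 + b) = 2*y*(1 + b))
j(g) = -20 (j(g) = 2*(-5)*(1 + 1) = 2*(-5)*2 = -20)
(24 + j(0))**2 = (24 - 20)**2 = 4**2 = 16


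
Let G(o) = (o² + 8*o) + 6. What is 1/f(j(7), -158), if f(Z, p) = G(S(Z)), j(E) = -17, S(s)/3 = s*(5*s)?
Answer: 1/18826911 ≈ 5.3115e-8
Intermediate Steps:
S(s) = 15*s² (S(s) = 3*(s*(5*s)) = 3*(5*s²) = 15*s²)
G(o) = 6 + o² + 8*o
f(Z, p) = 6 + 120*Z² + 225*Z⁴ (f(Z, p) = 6 + (15*Z²)² + 8*(15*Z²) = 6 + 225*Z⁴ + 120*Z² = 6 + 120*Z² + 225*Z⁴)
1/f(j(7), -158) = 1/(6 + 120*(-17)² + 225*(-17)⁴) = 1/(6 + 120*289 + 225*83521) = 1/(6 + 34680 + 18792225) = 1/18826911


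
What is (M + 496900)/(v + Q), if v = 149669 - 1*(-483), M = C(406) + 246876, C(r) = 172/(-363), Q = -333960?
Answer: -67497629/16680576 ≈ -4.0465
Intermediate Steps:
C(r) = -172/363 (C(r) = 172*(-1/363) = -172/363)
M = 89615816/363 (M = -172/363 + 246876 = 89615816/363 ≈ 2.4688e+5)
v = 150152 (v = 149669 + 483 = 150152)
(M + 496900)/(v + Q) = (89615816/363 + 496900)/(150152 - 333960) = (269990516/363)/(-183808) = (269990516/363)*(-1/183808) = -67497629/16680576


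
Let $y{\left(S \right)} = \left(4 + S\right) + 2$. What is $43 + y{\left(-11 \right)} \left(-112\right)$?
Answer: $603$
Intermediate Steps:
$y{\left(S \right)} = 6 + S$
$43 + y{\left(-11 \right)} \left(-112\right) = 43 + \left(6 - 11\right) \left(-112\right) = 43 - -560 = 43 + 560 = 603$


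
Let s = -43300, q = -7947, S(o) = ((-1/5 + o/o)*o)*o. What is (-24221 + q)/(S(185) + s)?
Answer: 4021/1990 ≈ 2.0206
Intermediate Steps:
S(o) = 4*o²/5 (S(o) = ((-1*⅕ + 1)*o)*o = ((-⅕ + 1)*o)*o = (4*o/5)*o = 4*o²/5)
(-24221 + q)/(S(185) + s) = (-24221 - 7947)/((⅘)*185² - 43300) = -32168/((⅘)*34225 - 43300) = -32168/(27380 - 43300) = -32168/(-15920) = -32168*(-1/15920) = 4021/1990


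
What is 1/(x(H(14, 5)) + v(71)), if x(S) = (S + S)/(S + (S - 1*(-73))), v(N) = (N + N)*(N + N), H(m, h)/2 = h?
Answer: 93/1875272 ≈ 4.9593e-5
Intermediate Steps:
H(m, h) = 2*h
v(N) = 4*N² (v(N) = (2*N)*(2*N) = 4*N²)
x(S) = 2*S/(73 + 2*S) (x(S) = (2*S)/(S + (S + 73)) = (2*S)/(S + (73 + S)) = (2*S)/(73 + 2*S) = 2*S/(73 + 2*S))
1/(x(H(14, 5)) + v(71)) = 1/(2*(2*5)/(73 + 2*(2*5)) + 4*71²) = 1/(2*10/(73 + 2*10) + 4*5041) = 1/(2*10/(73 + 20) + 20164) = 1/(2*10/93 + 20164) = 1/(2*10*(1/93) + 20164) = 1/(20/93 + 20164) = 1/(1875272/93) = 93/1875272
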